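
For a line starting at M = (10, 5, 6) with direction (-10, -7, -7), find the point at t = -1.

P(t) = M + t·d
  = (10 + (-10)·(-1), 5 + (-7)·(-1), 6 + (-7)·(-1))
  = (10 + 10, 5 + 7, 6 + 7)
  = (20, 12, 13)

(20, 12, 13)


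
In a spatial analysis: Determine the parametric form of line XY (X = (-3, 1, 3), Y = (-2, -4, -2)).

Direction vector d = Y - X = (-2 + 3, -4 - 1, -2 - 3) = (1, -5, -5)
Parametric form r = X + t·d:
x = -3 + t, y = 1 - 5t, z = 3 - 5t

x = -3 + t, y = 1 - 5t, z = 3 - 5t


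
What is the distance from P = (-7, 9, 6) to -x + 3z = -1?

distance = |a·x₀ + b·y₀ + c·z₀ - d| / √(a² + b² + c²)
  = |(-1)·(-7) + 0·9 + 3·6 - (-1)| / √((-1)² + 0² + 3²)
  = |7 + 0 + 18 + 1| / √(1 + 0 + 9)
  = |26| / √10
  = 26 / 3.162
  ≈ 8.222

8.222


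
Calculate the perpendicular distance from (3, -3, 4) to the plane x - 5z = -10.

distance = |a·x₀ + b·y₀ + c·z₀ - d| / √(a² + b² + c²)
  = |1·3 + 0·(-3) + (-5)·4 - (-10)| / √(1² + 0² + (-5)²)
  = |3 + 0 - 20 + 10| / √(1 + 0 + 25)
  = |-7| / √26
  = 7 / 5.099
  ≈ 1.373

1.373


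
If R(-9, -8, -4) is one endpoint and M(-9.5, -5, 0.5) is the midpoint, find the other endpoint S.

S = 2M - R
  = (2·(-9.5) - (-9), 2·(-5) - (-8), 2·0.5 - (-4))
  = (-19 + 9, -10 + 8, 1 + 4)
  = (-10, -2, 5)

(-10, -2, 5)


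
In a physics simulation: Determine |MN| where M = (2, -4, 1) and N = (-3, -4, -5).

d = √[(x₂-x₁)² + (y₂-y₁)² + (z₂-z₁)²]
  = √[(-5)² + 0² + (-6)²]
  = √[25 + 0 + 36]
  = √61
  ≈ 7.81

7.81


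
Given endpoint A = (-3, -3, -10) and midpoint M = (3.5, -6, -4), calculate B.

B = 2M - A
  = (2·3.5 - (-3), 2·(-6) - (-3), 2·(-4) - (-10))
  = (7 + 3, -12 + 3, -8 + 10)
  = (10, -9, 2)

(10, -9, 2)


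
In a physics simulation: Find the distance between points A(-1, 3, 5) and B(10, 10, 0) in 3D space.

d = √[(x₂-x₁)² + (y₂-y₁)² + (z₂-z₁)²]
  = √[11² + 7² + (-5)²]
  = √[121 + 49 + 25]
  = √195
  ≈ 13.96

13.96


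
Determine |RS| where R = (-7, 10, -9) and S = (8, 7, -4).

d = √[(x₂-x₁)² + (y₂-y₁)² + (z₂-z₁)²]
  = √[15² + (-3)² + 5²]
  = √[225 + 9 + 25]
  = √259
  ≈ 16.09

16.09


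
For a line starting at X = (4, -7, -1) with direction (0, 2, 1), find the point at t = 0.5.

P(t) = X + t·d
  = (4 + 0·0.5, -7 + 2·0.5, -1 + 1·0.5)
  = (4 + 0, -7 + 1, -1 + 0.5)
  = (4, -6, -0.5)

(4, -6, -0.5)


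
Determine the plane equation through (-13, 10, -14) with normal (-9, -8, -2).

The plane through P with normal n = (a, b, c) satisfies n·(r - P) = 0,
i.e. ax + by + cz = a·x₀ + b·y₀ + c·z₀.
d = (-9)·(-13) + (-8)·10 + (-2)·(-14)
  = 117 - 80 + 28
  = 65
Equation: -9x - 8y - 2z = 65

-9x - 8y - 2z = 65


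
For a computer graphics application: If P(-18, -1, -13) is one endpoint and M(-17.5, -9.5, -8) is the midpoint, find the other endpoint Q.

Q = 2M - P
  = (2·(-17.5) - (-18), 2·(-9.5) - (-1), 2·(-8) - (-13))
  = (-35 + 18, -19 + 1, -16 + 13)
  = (-17, -18, -3)

(-17, -18, -3)


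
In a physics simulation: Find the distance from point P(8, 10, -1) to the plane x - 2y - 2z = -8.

distance = |a·x₀ + b·y₀ + c·z₀ - d| / √(a² + b² + c²)
  = |1·8 + (-2)·10 + (-2)·(-1) - (-8)| / √(1² + (-2)² + (-2)²)
  = |8 - 20 + 2 + 8| / √(1 + 4 + 4)
  = |-2| / √9
  = 2 / 3
  ≈ 0.6667

0.6667


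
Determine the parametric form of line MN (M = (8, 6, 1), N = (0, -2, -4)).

Direction vector d = N - M = (0 - 8, -2 - 6, -4 - 1) = (-8, -8, -5)
Parametric form r = M + t·d:
x = 8 - 8t, y = 6 - 8t, z = 1 - 5t

x = 8 - 8t, y = 6 - 8t, z = 1 - 5t


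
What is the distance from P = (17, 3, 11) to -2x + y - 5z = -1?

distance = |a·x₀ + b·y₀ + c·z₀ - d| / √(a² + b² + c²)
  = |(-2)·17 + 1·3 + (-5)·11 - (-1)| / √((-2)² + 1² + (-5)²)
  = |-34 + 3 - 55 + 1| / √(4 + 1 + 25)
  = |-85| / √30
  = 85 / 5.477
  ≈ 15.52

15.52


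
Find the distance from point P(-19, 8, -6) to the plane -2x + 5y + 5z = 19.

distance = |a·x₀ + b·y₀ + c·z₀ - d| / √(a² + b² + c²)
  = |(-2)·(-19) + 5·8 + 5·(-6) - 19| / √((-2)² + 5² + 5²)
  = |38 + 40 - 30 - 19| / √(4 + 25 + 25)
  = |29| / √54
  = 29 / 7.348
  ≈ 3.946

3.946


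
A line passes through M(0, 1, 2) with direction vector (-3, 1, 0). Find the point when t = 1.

P(t) = M + t·d
  = (0 + (-3)·1, 1 + 1·1, 2 + 0·1)
  = (0 - 3, 1 + 1, 2 + 0)
  = (-3, 2, 2)

(-3, 2, 2)


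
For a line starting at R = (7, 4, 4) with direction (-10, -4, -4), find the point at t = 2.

P(t) = R + t·d
  = (7 + (-10)·2, 4 + (-4)·2, 4 + (-4)·2)
  = (7 - 20, 4 - 8, 4 - 8)
  = (-13, -4, -4)

(-13, -4, -4)


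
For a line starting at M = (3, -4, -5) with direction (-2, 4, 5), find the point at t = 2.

P(t) = M + t·d
  = (3 + (-2)·2, -4 + 4·2, -5 + 5·2)
  = (3 - 4, -4 + 8, -5 + 10)
  = (-1, 4, 5)

(-1, 4, 5)


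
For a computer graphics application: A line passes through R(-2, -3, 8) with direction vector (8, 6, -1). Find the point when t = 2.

P(t) = R + t·d
  = (-2 + 8·2, -3 + 6·2, 8 + (-1)·2)
  = (-2 + 16, -3 + 12, 8 - 2)
  = (14, 9, 6)

(14, 9, 6)


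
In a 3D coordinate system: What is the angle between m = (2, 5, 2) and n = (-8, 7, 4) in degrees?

m·n = 2·(-8) + 5·7 + 2·4 = -16 + 35 + 8 = 27
|m| = √(2² + 5² + 2²) = √33 ≈ 5.745
|n| = √((-8)² + 7² + 4²) = √129 ≈ 11.36
cos θ = (m·n)/(|m||n|) = 27/(5.745·11.36) ≈ 0.4138
θ = arccos(0.4138) ≈ 65.55°

65.55°


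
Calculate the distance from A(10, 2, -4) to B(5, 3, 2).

d = √[(x₂-x₁)² + (y₂-y₁)² + (z₂-z₁)²]
  = √[(-5)² + 1² + 6²]
  = √[25 + 1 + 36]
  = √62
  ≈ 7.874

7.874


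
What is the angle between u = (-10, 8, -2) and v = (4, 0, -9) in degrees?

u·v = (-10)·4 + 8·0 + (-2)·(-9) = -40 + 0 + 18 = -22
|u| = √((-10)² + 8² + (-2)²) = √168 ≈ 12.96
|v| = √(4² + 0² + (-9)²) = √97 ≈ 9.849
cos θ = (u·v)/(|u||v|) = -22/(12.96·9.849) ≈ -0.1723
θ = arccos(-0.1723) ≈ 99.92°

99.92°


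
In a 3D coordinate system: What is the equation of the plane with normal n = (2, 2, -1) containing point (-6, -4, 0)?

The plane through P with normal n = (a, b, c) satisfies n·(r - P) = 0,
i.e. ax + by + cz = a·x₀ + b·y₀ + c·z₀.
d = 2·(-6) + 2·(-4) + (-1)·0
  = -12 - 8 + 0
  = -20
Equation: 2x + 2y - z = -20

2x + 2y - z = -20


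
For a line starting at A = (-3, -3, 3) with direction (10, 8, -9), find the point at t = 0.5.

P(t) = A + t·d
  = (-3 + 10·0.5, -3 + 8·0.5, 3 + (-9)·0.5)
  = (-3 + 5, -3 + 4, 3 - 4.5)
  = (2, 1, -1.5)

(2, 1, -1.5)


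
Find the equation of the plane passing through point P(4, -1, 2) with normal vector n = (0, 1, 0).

The plane through P with normal n = (a, b, c) satisfies n·(r - P) = 0,
i.e. ax + by + cz = a·x₀ + b·y₀ + c·z₀.
d = 0·4 + 1·(-1) + 0·2
  = 0 - 1 + 0
  = -1
Equation: y = -1

y = -1


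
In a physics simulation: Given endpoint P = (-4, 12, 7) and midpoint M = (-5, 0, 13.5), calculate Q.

Q = 2M - P
  = (2·(-5) - (-4), 2·0 - 12, 2·13.5 - 7)
  = (-10 + 4, 0 - 12, 27 - 7)
  = (-6, -12, 20)

(-6, -12, 20)


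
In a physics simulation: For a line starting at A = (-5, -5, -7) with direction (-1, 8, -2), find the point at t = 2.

P(t) = A + t·d
  = (-5 + (-1)·2, -5 + 8·2, -7 + (-2)·2)
  = (-5 - 2, -5 + 16, -7 - 4)
  = (-7, 11, -11)

(-7, 11, -11)


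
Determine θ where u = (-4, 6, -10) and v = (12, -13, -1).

u·v = (-4)·12 + 6·(-13) + (-10)·(-1) = -48 - 78 + 10 = -116
|u| = √((-4)² + 6² + (-10)²) = √152 ≈ 12.33
|v| = √(12² + (-13)² + (-1)²) = √314 ≈ 17.72
cos θ = (u·v)/(|u||v|) = -116/(12.33·17.72) ≈ -0.531
θ = arccos(-0.531) ≈ 122.1°

122.1°


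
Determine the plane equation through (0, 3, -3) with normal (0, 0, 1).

The plane through P with normal n = (a, b, c) satisfies n·(r - P) = 0,
i.e. ax + by + cz = a·x₀ + b·y₀ + c·z₀.
d = 0·0 + 0·3 + 1·(-3)
  = 0 + 0 - 3
  = -3
Equation: z = -3

z = -3


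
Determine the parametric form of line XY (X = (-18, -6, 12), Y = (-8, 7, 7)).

Direction vector d = Y - X = (-8 + 18, 7 + 6, 7 - 12) = (10, 13, -5)
Parametric form r = X + t·d:
x = -18 + 10t, y = -6 + 13t, z = 12 - 5t

x = -18 + 10t, y = -6 + 13t, z = 12 - 5t


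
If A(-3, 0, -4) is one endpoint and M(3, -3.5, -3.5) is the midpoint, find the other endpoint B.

B = 2M - A
  = (2·3 - (-3), 2·(-3.5) - 0, 2·(-3.5) - (-4))
  = (6 + 3, -7 + 0, -7 + 4)
  = (9, -7, -3)

(9, -7, -3)


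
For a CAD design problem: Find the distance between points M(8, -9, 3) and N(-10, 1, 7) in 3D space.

d = √[(x₂-x₁)² + (y₂-y₁)² + (z₂-z₁)²]
  = √[(-18)² + 10² + 4²]
  = √[324 + 100 + 16]
  = √440
  ≈ 20.98

20.98


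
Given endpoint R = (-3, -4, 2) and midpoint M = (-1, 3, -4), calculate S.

S = 2M - R
  = (2·(-1) - (-3), 2·3 - (-4), 2·(-4) - 2)
  = (-2 + 3, 6 + 4, -8 - 2)
  = (1, 10, -10)

(1, 10, -10)


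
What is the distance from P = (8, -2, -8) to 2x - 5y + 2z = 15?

distance = |a·x₀ + b·y₀ + c·z₀ - d| / √(a² + b² + c²)
  = |2·8 + (-5)·(-2) + 2·(-8) - 15| / √(2² + (-5)² + 2²)
  = |16 + 10 - 16 - 15| / √(4 + 25 + 4)
  = |-5| / √33
  = 5 / 5.745
  ≈ 0.8704

0.8704


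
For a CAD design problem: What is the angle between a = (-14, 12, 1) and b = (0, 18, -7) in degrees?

a·b = (-14)·0 + 12·18 + 1·(-7) = 0 + 216 - 7 = 209
|a| = √((-14)² + 12² + 1²) = √341 ≈ 18.47
|b| = √(0² + 18² + (-7)²) = √373 ≈ 19.31
cos θ = (a·b)/(|a||b|) = 209/(18.47·19.31) ≈ 0.586
θ = arccos(0.586) ≈ 54.12°

54.12°


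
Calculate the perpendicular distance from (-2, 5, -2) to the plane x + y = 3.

distance = |a·x₀ + b·y₀ + c·z₀ - d| / √(a² + b² + c²)
  = |1·(-2) + 1·5 + 0·(-2) - 3| / √(1² + 1² + 0²)
  = |-2 + 5 + 0 - 3| / √(1 + 1 + 0)
  = |0| / √2
  = 0 / 1.414
  ≈ 0

0


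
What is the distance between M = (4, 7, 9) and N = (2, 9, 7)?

d = √[(x₂-x₁)² + (y₂-y₁)² + (z₂-z₁)²]
  = √[(-2)² + 2² + (-2)²]
  = √[4 + 4 + 4]
  = √12
  ≈ 3.464

3.464


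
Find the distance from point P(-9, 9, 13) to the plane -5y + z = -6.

distance = |a·x₀ + b·y₀ + c·z₀ - d| / √(a² + b² + c²)
  = |0·(-9) + (-5)·9 + 1·13 - (-6)| / √(0² + (-5)² + 1²)
  = |0 - 45 + 13 + 6| / √(0 + 25 + 1)
  = |-26| / √26
  = 26 / 5.099
  ≈ 5.099

5.099


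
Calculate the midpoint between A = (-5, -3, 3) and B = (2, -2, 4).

M = ((x₁+x₂)/2, (y₁+y₂)/2, (z₁+z₂)/2)
  = ((-5 + 2)/2, (-3 - 2)/2, (3 + 4)/2)
  = (-3/2, -5/2, 7/2)
  = (-1.5, -2.5, 3.5)

(-1.5, -2.5, 3.5)


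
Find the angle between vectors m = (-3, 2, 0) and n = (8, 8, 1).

m·n = (-3)·8 + 2·8 + 0·1 = -24 + 16 + 0 = -8
|m| = √((-3)² + 2² + 0²) = √13 ≈ 3.606
|n| = √(8² + 8² + 1²) = √129 ≈ 11.36
cos θ = (m·n)/(|m||n|) = -8/(3.606·11.36) ≈ -0.1954
θ = arccos(-0.1954) ≈ 101.3°

101.3°


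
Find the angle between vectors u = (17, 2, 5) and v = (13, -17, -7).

u·v = 17·13 + 2·(-17) + 5·(-7) = 221 - 34 - 35 = 152
|u| = √(17² + 2² + 5²) = √318 ≈ 17.83
|v| = √(13² + (-17)² + (-7)²) = √507 ≈ 22.52
cos θ = (u·v)/(|u||v|) = 152/(17.83·22.52) ≈ 0.3786
θ = arccos(0.3786) ≈ 67.76°

67.76°


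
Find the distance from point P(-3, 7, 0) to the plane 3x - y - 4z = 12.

distance = |a·x₀ + b·y₀ + c·z₀ - d| / √(a² + b² + c²)
  = |3·(-3) + (-1)·7 + (-4)·0 - 12| / √(3² + (-1)² + (-4)²)
  = |-9 - 7 + 0 - 12| / √(9 + 1 + 16)
  = |-28| / √26
  = 28 / 5.099
  ≈ 5.491

5.491


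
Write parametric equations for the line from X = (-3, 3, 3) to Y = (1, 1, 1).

Direction vector d = Y - X = (1 + 3, 1 - 3, 1 - 3) = (4, -2, -2)
Parametric form r = X + t·d:
x = -3 + 4t, y = 3 - 2t, z = 3 - 2t

x = -3 + 4t, y = 3 - 2t, z = 3 - 2t


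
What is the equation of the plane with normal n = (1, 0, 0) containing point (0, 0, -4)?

The plane through P with normal n = (a, b, c) satisfies n·(r - P) = 0,
i.e. ax + by + cz = a·x₀ + b·y₀ + c·z₀.
d = 1·0 + 0·0 + 0·(-4)
  = 0 + 0 + 0
  = 0
Equation: x = 0

x = 0


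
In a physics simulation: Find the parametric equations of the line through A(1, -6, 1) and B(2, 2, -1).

Direction vector d = B - A = (2 - 1, 2 + 6, -1 - 1) = (1, 8, -2)
Parametric form r = A + t·d:
x = 1 + t, y = -6 + 8t, z = 1 - 2t

x = 1 + t, y = -6 + 8t, z = 1 - 2t


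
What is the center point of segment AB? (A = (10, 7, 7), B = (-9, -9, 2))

M = ((x₁+x₂)/2, (y₁+y₂)/2, (z₁+z₂)/2)
  = ((10 - 9)/2, (7 - 9)/2, (7 + 2)/2)
  = (1/2, -2/2, 9/2)
  = (0.5, -1, 4.5)

(0.5, -1, 4.5)


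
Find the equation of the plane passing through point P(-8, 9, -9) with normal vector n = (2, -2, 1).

The plane through P with normal n = (a, b, c) satisfies n·(r - P) = 0,
i.e. ax + by + cz = a·x₀ + b·y₀ + c·z₀.
d = 2·(-8) + (-2)·9 + 1·(-9)
  = -16 - 18 - 9
  = -43
Equation: 2x - 2y + z = -43

2x - 2y + z = -43


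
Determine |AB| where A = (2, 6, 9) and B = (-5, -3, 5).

d = √[(x₂-x₁)² + (y₂-y₁)² + (z₂-z₁)²]
  = √[(-7)² + (-9)² + (-4)²]
  = √[49 + 81 + 16]
  = √146
  ≈ 12.08

12.08


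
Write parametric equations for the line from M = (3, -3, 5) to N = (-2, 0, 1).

Direction vector d = N - M = (-2 - 3, 0 + 3, 1 - 5) = (-5, 3, -4)
Parametric form r = M + t·d:
x = 3 - 5t, y = -3 + 3t, z = 5 - 4t

x = 3 - 5t, y = -3 + 3t, z = 5 - 4t


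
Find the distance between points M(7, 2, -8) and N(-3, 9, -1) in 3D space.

d = √[(x₂-x₁)² + (y₂-y₁)² + (z₂-z₁)²]
  = √[(-10)² + 7² + 7²]
  = √[100 + 49 + 49]
  = √198
  ≈ 14.07

14.07


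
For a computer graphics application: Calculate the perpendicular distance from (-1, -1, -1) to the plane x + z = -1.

distance = |a·x₀ + b·y₀ + c·z₀ - d| / √(a² + b² + c²)
  = |1·(-1) + 0·(-1) + 1·(-1) - (-1)| / √(1² + 0² + 1²)
  = |-1 + 0 - 1 + 1| / √(1 + 0 + 1)
  = |-1| / √2
  = 1 / 1.414
  ≈ 0.7071

0.7071


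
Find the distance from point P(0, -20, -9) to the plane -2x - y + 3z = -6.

distance = |a·x₀ + b·y₀ + c·z₀ - d| / √(a² + b² + c²)
  = |(-2)·0 + (-1)·(-20) + 3·(-9) - (-6)| / √((-2)² + (-1)² + 3²)
  = |0 + 20 - 27 + 6| / √(4 + 1 + 9)
  = |-1| / √14
  = 1 / 3.742
  ≈ 0.2673

0.2673


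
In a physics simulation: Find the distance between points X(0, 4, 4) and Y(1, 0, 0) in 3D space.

d = √[(x₂-x₁)² + (y₂-y₁)² + (z₂-z₁)²]
  = √[1² + (-4)² + (-4)²]
  = √[1 + 16 + 16]
  = √33
  ≈ 5.745

5.745


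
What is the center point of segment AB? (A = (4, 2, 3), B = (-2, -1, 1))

M = ((x₁+x₂)/2, (y₁+y₂)/2, (z₁+z₂)/2)
  = ((4 - 2)/2, (2 - 1)/2, (3 + 1)/2)
  = (2/2, 1/2, 4/2)
  = (1, 0.5, 2)

(1, 0.5, 2)


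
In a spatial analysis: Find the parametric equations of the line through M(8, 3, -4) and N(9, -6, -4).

Direction vector d = N - M = (9 - 8, -6 - 3, -4 + 4) = (1, -9, 0)
Parametric form r = M + t·d:
x = 8 + t, y = 3 - 9t, z = -4

x = 8 + t, y = 3 - 9t, z = -4


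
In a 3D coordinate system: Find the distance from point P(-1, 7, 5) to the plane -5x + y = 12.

distance = |a·x₀ + b·y₀ + c·z₀ - d| / √(a² + b² + c²)
  = |(-5)·(-1) + 1·7 + 0·5 - 12| / √((-5)² + 1² + 0²)
  = |5 + 7 + 0 - 12| / √(25 + 1 + 0)
  = |0| / √26
  = 0 / 5.099
  ≈ 0

0


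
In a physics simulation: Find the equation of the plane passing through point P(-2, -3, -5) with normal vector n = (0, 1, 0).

The plane through P with normal n = (a, b, c) satisfies n·(r - P) = 0,
i.e. ax + by + cz = a·x₀ + b·y₀ + c·z₀.
d = 0·(-2) + 1·(-3) + 0·(-5)
  = 0 - 3 + 0
  = -3
Equation: y = -3

y = -3


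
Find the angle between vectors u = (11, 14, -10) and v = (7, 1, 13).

u·v = 11·7 + 14·1 + (-10)·13 = 77 + 14 - 130 = -39
|u| = √(11² + 14² + (-10)²) = √417 ≈ 20.42
|v| = √(7² + 1² + 13²) = √219 ≈ 14.8
cos θ = (u·v)/(|u||v|) = -39/(20.42·14.8) ≈ -0.1291
θ = arccos(-0.1291) ≈ 97.41°

97.41°


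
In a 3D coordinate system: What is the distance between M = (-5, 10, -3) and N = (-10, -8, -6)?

d = √[(x₂-x₁)² + (y₂-y₁)² + (z₂-z₁)²]
  = √[(-5)² + (-18)² + (-3)²]
  = √[25 + 324 + 9]
  = √358
  ≈ 18.92

18.92


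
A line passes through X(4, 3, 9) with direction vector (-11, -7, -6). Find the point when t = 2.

P(t) = X + t·d
  = (4 + (-11)·2, 3 + (-7)·2, 9 + (-6)·2)
  = (4 - 22, 3 - 14, 9 - 12)
  = (-18, -11, -3)

(-18, -11, -3)


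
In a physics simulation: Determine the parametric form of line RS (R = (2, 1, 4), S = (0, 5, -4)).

Direction vector d = S - R = (0 - 2, 5 - 1, -4 - 4) = (-2, 4, -8)
Parametric form r = R + t·d:
x = 2 - 2t, y = 1 + 4t, z = 4 - 8t

x = 2 - 2t, y = 1 + 4t, z = 4 - 8t


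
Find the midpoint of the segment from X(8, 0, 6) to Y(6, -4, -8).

M = ((x₁+x₂)/2, (y₁+y₂)/2, (z₁+z₂)/2)
  = ((8 + 6)/2, (0 - 4)/2, (6 - 8)/2)
  = (14/2, -4/2, -2/2)
  = (7, -2, -1)

(7, -2, -1)


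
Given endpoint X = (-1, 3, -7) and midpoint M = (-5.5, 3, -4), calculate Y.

Y = 2M - X
  = (2·(-5.5) - (-1), 2·3 - 3, 2·(-4) - (-7))
  = (-11 + 1, 6 - 3, -8 + 7)
  = (-10, 3, -1)

(-10, 3, -1)


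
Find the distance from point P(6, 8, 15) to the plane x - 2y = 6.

distance = |a·x₀ + b·y₀ + c·z₀ - d| / √(a² + b² + c²)
  = |1·6 + (-2)·8 + 0·15 - 6| / √(1² + (-2)² + 0²)
  = |6 - 16 + 0 - 6| / √(1 + 4 + 0)
  = |-16| / √5
  = 16 / 2.236
  ≈ 7.155

7.155


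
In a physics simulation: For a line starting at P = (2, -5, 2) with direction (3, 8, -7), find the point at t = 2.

P(t) = P + t·d
  = (2 + 3·2, -5 + 8·2, 2 + (-7)·2)
  = (2 + 6, -5 + 16, 2 - 14)
  = (8, 11, -12)

(8, 11, -12)


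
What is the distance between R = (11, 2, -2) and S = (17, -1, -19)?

d = √[(x₂-x₁)² + (y₂-y₁)² + (z₂-z₁)²]
  = √[6² + (-3)² + (-17)²]
  = √[36 + 9 + 289]
  = √334
  ≈ 18.28

18.28


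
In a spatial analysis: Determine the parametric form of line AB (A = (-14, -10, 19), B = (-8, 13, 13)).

Direction vector d = B - A = (-8 + 14, 13 + 10, 13 - 19) = (6, 23, -6)
Parametric form r = A + t·d:
x = -14 + 6t, y = -10 + 23t, z = 19 - 6t

x = -14 + 6t, y = -10 + 23t, z = 19 - 6t


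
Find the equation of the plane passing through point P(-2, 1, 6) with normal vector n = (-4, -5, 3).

The plane through P with normal n = (a, b, c) satisfies n·(r - P) = 0,
i.e. ax + by + cz = a·x₀ + b·y₀ + c·z₀.
d = (-4)·(-2) + (-5)·1 + 3·6
  = 8 - 5 + 18
  = 21
Equation: -4x - 5y + 3z = 21

-4x - 5y + 3z = 21


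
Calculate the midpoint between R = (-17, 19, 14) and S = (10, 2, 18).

M = ((x₁+x₂)/2, (y₁+y₂)/2, (z₁+z₂)/2)
  = ((-17 + 10)/2, (19 + 2)/2, (14 + 18)/2)
  = (-7/2, 21/2, 32/2)
  = (-3.5, 10.5, 16)

(-3.5, 10.5, 16)


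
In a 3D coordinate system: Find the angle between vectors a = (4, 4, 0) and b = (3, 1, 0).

a·b = 4·3 + 4·1 + 0·0 = 12 + 4 + 0 = 16
|a| = √(4² + 4² + 0²) = √32 ≈ 5.657
|b| = √(3² + 1² + 0²) = √10 ≈ 3.162
cos θ = (a·b)/(|a||b|) = 16/(5.657·3.162) ≈ 0.8944
θ = arccos(0.8944) ≈ 26.57°

26.57°


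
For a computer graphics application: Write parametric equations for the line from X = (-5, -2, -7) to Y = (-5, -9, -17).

Direction vector d = Y - X = (-5 + 5, -9 + 2, -17 + 7) = (0, -7, -10)
Parametric form r = X + t·d:
x = -5, y = -2 - 7t, z = -7 - 10t

x = -5, y = -2 - 7t, z = -7 - 10t


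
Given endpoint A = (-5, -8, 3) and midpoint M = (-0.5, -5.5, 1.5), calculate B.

B = 2M - A
  = (2·(-0.5) - (-5), 2·(-5.5) - (-8), 2·1.5 - 3)
  = (-1 + 5, -11 + 8, 3 - 3)
  = (4, -3, 0)

(4, -3, 0)


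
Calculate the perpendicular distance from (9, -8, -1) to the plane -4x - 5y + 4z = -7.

distance = |a·x₀ + b·y₀ + c·z₀ - d| / √(a² + b² + c²)
  = |(-4)·9 + (-5)·(-8) + 4·(-1) - (-7)| / √((-4)² + (-5)² + 4²)
  = |-36 + 40 - 4 + 7| / √(16 + 25 + 16)
  = |7| / √57
  = 7 / 7.55
  ≈ 0.9272

0.9272


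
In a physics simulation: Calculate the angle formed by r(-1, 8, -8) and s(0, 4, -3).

r·s = (-1)·0 + 8·4 + (-8)·(-3) = 0 + 32 + 24 = 56
|r| = √((-1)² + 8² + (-8)²) = √129 ≈ 11.36
|s| = √(0² + 4² + (-3)²) = √25 ≈ 5
cos θ = (r·s)/(|r||s|) = 56/(11.36·5) ≈ 0.9861
θ = arccos(0.9861) ≈ 9.562°

9.562°


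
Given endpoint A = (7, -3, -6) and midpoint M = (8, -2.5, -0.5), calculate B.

B = 2M - A
  = (2·8 - 7, 2·(-2.5) - (-3), 2·(-0.5) - (-6))
  = (16 - 7, -5 + 3, -1 + 6)
  = (9, -2, 5)

(9, -2, 5)


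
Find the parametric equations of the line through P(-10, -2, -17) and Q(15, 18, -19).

Direction vector d = Q - P = (15 + 10, 18 + 2, -19 + 17) = (25, 20, -2)
Parametric form r = P + t·d:
x = -10 + 25t, y = -2 + 20t, z = -17 - 2t

x = -10 + 25t, y = -2 + 20t, z = -17 - 2t


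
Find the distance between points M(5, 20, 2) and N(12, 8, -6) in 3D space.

d = √[(x₂-x₁)² + (y₂-y₁)² + (z₂-z₁)²]
  = √[7² + (-12)² + (-8)²]
  = √[49 + 144 + 64]
  = √257
  ≈ 16.03

16.03


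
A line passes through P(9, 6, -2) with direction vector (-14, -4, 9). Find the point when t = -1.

P(t) = P + t·d
  = (9 + (-14)·(-1), 6 + (-4)·(-1), -2 + 9·(-1))
  = (9 + 14, 6 + 4, -2 - 9)
  = (23, 10, -11)

(23, 10, -11)


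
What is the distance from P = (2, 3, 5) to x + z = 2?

distance = |a·x₀ + b·y₀ + c·z₀ - d| / √(a² + b² + c²)
  = |1·2 + 0·3 + 1·5 - 2| / √(1² + 0² + 1²)
  = |2 + 0 + 5 - 2| / √(1 + 0 + 1)
  = |5| / √2
  = 5 / 1.414
  ≈ 3.536

3.536


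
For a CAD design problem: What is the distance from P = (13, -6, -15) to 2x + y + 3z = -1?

distance = |a·x₀ + b·y₀ + c·z₀ - d| / √(a² + b² + c²)
  = |2·13 + 1·(-6) + 3·(-15) - (-1)| / √(2² + 1² + 3²)
  = |26 - 6 - 45 + 1| / √(4 + 1 + 9)
  = |-24| / √14
  = 24 / 3.742
  ≈ 6.414

6.414


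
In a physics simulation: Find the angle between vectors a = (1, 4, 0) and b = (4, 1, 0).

a·b = 1·4 + 4·1 + 0·0 = 4 + 4 + 0 = 8
|a| = √(1² + 4² + 0²) = √17 ≈ 4.123
|b| = √(4² + 1² + 0²) = √17 ≈ 4.123
cos θ = (a·b)/(|a||b|) = 8/(4.123·4.123) ≈ 0.4706
θ = arccos(0.4706) ≈ 61.93°

61.93°


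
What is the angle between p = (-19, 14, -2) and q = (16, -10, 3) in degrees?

p·q = (-19)·16 + 14·(-10) + (-2)·3 = -304 - 140 - 6 = -450
|p| = √((-19)² + 14² + (-2)²) = √561 ≈ 23.69
|q| = √(16² + (-10)² + 3²) = √365 ≈ 19.1
cos θ = (p·q)/(|p||q|) = -450/(23.69·19.1) ≈ -0.9945
θ = arccos(-0.9945) ≈ 174°

174°


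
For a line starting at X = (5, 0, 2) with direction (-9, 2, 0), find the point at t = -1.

P(t) = X + t·d
  = (5 + (-9)·(-1), 0 + 2·(-1), 2 + 0·(-1))
  = (5 + 9, 0 - 2, 2 + 0)
  = (14, -2, 2)

(14, -2, 2)


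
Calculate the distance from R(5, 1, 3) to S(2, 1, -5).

d = √[(x₂-x₁)² + (y₂-y₁)² + (z₂-z₁)²]
  = √[(-3)² + 0² + (-8)²]
  = √[9 + 0 + 64]
  = √73
  ≈ 8.544

8.544


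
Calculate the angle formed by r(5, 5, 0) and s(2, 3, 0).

r·s = 5·2 + 5·3 + 0·0 = 10 + 15 + 0 = 25
|r| = √(5² + 5² + 0²) = √50 ≈ 7.071
|s| = √(2² + 3² + 0²) = √13 ≈ 3.606
cos θ = (r·s)/(|r||s|) = 25/(7.071·3.606) ≈ 0.9806
θ = arccos(0.9806) ≈ 11.31°

11.31°


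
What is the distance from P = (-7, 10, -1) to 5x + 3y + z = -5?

distance = |a·x₀ + b·y₀ + c·z₀ - d| / √(a² + b² + c²)
  = |5·(-7) + 3·10 + 1·(-1) - (-5)| / √(5² + 3² + 1²)
  = |-35 + 30 - 1 + 5| / √(25 + 9 + 1)
  = |-1| / √35
  = 1 / 5.916
  ≈ 0.169

0.169


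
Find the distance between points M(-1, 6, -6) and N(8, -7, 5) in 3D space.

d = √[(x₂-x₁)² + (y₂-y₁)² + (z₂-z₁)²]
  = √[9² + (-13)² + 11²]
  = √[81 + 169 + 121]
  = √371
  ≈ 19.26

19.26


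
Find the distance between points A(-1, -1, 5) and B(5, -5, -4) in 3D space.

d = √[(x₂-x₁)² + (y₂-y₁)² + (z₂-z₁)²]
  = √[6² + (-4)² + (-9)²]
  = √[36 + 16 + 81]
  = √133
  ≈ 11.53

11.53


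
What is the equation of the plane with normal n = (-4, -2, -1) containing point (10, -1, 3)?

The plane through P with normal n = (a, b, c) satisfies n·(r - P) = 0,
i.e. ax + by + cz = a·x₀ + b·y₀ + c·z₀.
d = (-4)·10 + (-2)·(-1) + (-1)·3
  = -40 + 2 - 3
  = -41
Equation: -4x - 2y - z = -41

-4x - 2y - z = -41


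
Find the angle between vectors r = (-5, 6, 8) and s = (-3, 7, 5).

r·s = (-5)·(-3) + 6·7 + 8·5 = 15 + 42 + 40 = 97
|r| = √((-5)² + 6² + 8²) = √125 ≈ 11.18
|s| = √((-3)² + 7² + 5²) = √83 ≈ 9.11
cos θ = (r·s)/(|r||s|) = 97/(11.18·9.11) ≈ 0.9523
θ = arccos(0.9523) ≈ 17.77°

17.77°


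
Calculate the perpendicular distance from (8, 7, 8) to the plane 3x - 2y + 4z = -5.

distance = |a·x₀ + b·y₀ + c·z₀ - d| / √(a² + b² + c²)
  = |3·8 + (-2)·7 + 4·8 - (-5)| / √(3² + (-2)² + 4²)
  = |24 - 14 + 32 + 5| / √(9 + 4 + 16)
  = |47| / √29
  = 47 / 5.385
  ≈ 8.728

8.728


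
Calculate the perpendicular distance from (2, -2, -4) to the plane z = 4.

distance = |a·x₀ + b·y₀ + c·z₀ - d| / √(a² + b² + c²)
  = |0·2 + 0·(-2) + 1·(-4) - 4| / √(0² + 0² + 1²)
  = |0 + 0 - 4 - 4| / √(0 + 0 + 1)
  = |-8| / √1
  = 8 / 1
  ≈ 8

8


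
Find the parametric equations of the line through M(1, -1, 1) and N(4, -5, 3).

Direction vector d = N - M = (4 - 1, -5 + 1, 3 - 1) = (3, -4, 2)
Parametric form r = M + t·d:
x = 1 + 3t, y = -1 - 4t, z = 1 + 2t

x = 1 + 3t, y = -1 - 4t, z = 1 + 2t


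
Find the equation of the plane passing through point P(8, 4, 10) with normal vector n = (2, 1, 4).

The plane through P with normal n = (a, b, c) satisfies n·(r - P) = 0,
i.e. ax + by + cz = a·x₀ + b·y₀ + c·z₀.
d = 2·8 + 1·4 + 4·10
  = 16 + 4 + 40
  = 60
Equation: 2x + y + 4z = 60

2x + y + 4z = 60


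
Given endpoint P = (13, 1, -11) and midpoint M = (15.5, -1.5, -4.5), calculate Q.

Q = 2M - P
  = (2·15.5 - 13, 2·(-1.5) - 1, 2·(-4.5) - (-11))
  = (31 - 13, -3 - 1, -9 + 11)
  = (18, -4, 2)

(18, -4, 2)


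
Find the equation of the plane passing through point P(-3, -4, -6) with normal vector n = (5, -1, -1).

The plane through P with normal n = (a, b, c) satisfies n·(r - P) = 0,
i.e. ax + by + cz = a·x₀ + b·y₀ + c·z₀.
d = 5·(-3) + (-1)·(-4) + (-1)·(-6)
  = -15 + 4 + 6
  = -5
Equation: 5x - y - z = -5

5x - y - z = -5


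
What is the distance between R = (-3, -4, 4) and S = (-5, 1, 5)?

d = √[(x₂-x₁)² + (y₂-y₁)² + (z₂-z₁)²]
  = √[(-2)² + 5² + 1²]
  = √[4 + 25 + 1]
  = √30
  ≈ 5.477

5.477


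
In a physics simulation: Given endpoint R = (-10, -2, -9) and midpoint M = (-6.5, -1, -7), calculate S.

S = 2M - R
  = (2·(-6.5) - (-10), 2·(-1) - (-2), 2·(-7) - (-9))
  = (-13 + 10, -2 + 2, -14 + 9)
  = (-3, 0, -5)

(-3, 0, -5)


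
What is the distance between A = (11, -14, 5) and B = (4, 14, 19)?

d = √[(x₂-x₁)² + (y₂-y₁)² + (z₂-z₁)²]
  = √[(-7)² + 28² + 14²]
  = √[49 + 784 + 196]
  = √1029
  ≈ 32.08

32.08


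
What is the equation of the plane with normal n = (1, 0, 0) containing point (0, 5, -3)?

The plane through P with normal n = (a, b, c) satisfies n·(r - P) = 0,
i.e. ax + by + cz = a·x₀ + b·y₀ + c·z₀.
d = 1·0 + 0·5 + 0·(-3)
  = 0 + 0 + 0
  = 0
Equation: x = 0

x = 0


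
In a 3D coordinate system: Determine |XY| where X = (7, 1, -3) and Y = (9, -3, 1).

d = √[(x₂-x₁)² + (y₂-y₁)² + (z₂-z₁)²]
  = √[2² + (-4)² + 4²]
  = √[4 + 16 + 16]
  = √36
  ≈ 6

6


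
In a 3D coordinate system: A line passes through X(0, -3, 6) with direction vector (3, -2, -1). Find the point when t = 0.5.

P(t) = X + t·d
  = (0 + 3·0.5, -3 + (-2)·0.5, 6 + (-1)·0.5)
  = (0 + 1.5, -3 - 1, 6 - 0.5)
  = (1.5, -4, 5.5)

(1.5, -4, 5.5)


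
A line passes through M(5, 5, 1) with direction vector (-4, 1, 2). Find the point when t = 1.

P(t) = M + t·d
  = (5 + (-4)·1, 5 + 1·1, 1 + 2·1)
  = (5 - 4, 5 + 1, 1 + 2)
  = (1, 6, 3)

(1, 6, 3)


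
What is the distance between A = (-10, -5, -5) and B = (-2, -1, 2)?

d = √[(x₂-x₁)² + (y₂-y₁)² + (z₂-z₁)²]
  = √[8² + 4² + 7²]
  = √[64 + 16 + 49]
  = √129
  ≈ 11.36

11.36


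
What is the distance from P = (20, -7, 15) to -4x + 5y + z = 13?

distance = |a·x₀ + b·y₀ + c·z₀ - d| / √(a² + b² + c²)
  = |(-4)·20 + 5·(-7) + 1·15 - 13| / √((-4)² + 5² + 1²)
  = |-80 - 35 + 15 - 13| / √(16 + 25 + 1)
  = |-113| / √42
  = 113 / 6.481
  ≈ 17.44

17.44


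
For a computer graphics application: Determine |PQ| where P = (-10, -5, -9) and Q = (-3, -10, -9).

d = √[(x₂-x₁)² + (y₂-y₁)² + (z₂-z₁)²]
  = √[7² + (-5)² + 0²]
  = √[49 + 25 + 0]
  = √74
  ≈ 8.602

8.602


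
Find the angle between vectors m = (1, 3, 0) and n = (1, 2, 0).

m·n = 1·1 + 3·2 + 0·0 = 1 + 6 + 0 = 7
|m| = √(1² + 3² + 0²) = √10 ≈ 3.162
|n| = √(1² + 2² + 0²) = √5 ≈ 2.236
cos θ = (m·n)/(|m||n|) = 7/(3.162·2.236) ≈ 0.9899
θ = arccos(0.9899) ≈ 8.13°

8.13°


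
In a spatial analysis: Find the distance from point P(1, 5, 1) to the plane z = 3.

distance = |a·x₀ + b·y₀ + c·z₀ - d| / √(a² + b² + c²)
  = |0·1 + 0·5 + 1·1 - 3| / √(0² + 0² + 1²)
  = |0 + 0 + 1 - 3| / √(0 + 0 + 1)
  = |-2| / √1
  = 2 / 1
  ≈ 2

2


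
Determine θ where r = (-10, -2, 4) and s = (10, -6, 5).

r·s = (-10)·10 + (-2)·(-6) + 4·5 = -100 + 12 + 20 = -68
|r| = √((-10)² + (-2)² + 4²) = √120 ≈ 10.95
|s| = √(10² + (-6)² + 5²) = √161 ≈ 12.69
cos θ = (r·s)/(|r||s|) = -68/(10.95·12.69) ≈ -0.4892
θ = arccos(-0.4892) ≈ 119.3°

119.3°


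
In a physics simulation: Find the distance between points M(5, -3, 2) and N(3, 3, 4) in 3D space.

d = √[(x₂-x₁)² + (y₂-y₁)² + (z₂-z₁)²]
  = √[(-2)² + 6² + 2²]
  = √[4 + 36 + 4]
  = √44
  ≈ 6.633

6.633


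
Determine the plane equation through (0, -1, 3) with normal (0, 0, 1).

The plane through P with normal n = (a, b, c) satisfies n·(r - P) = 0,
i.e. ax + by + cz = a·x₀ + b·y₀ + c·z₀.
d = 0·0 + 0·(-1) + 1·3
  = 0 + 0 + 3
  = 3
Equation: z = 3

z = 3


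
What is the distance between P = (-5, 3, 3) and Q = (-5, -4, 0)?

d = √[(x₂-x₁)² + (y₂-y₁)² + (z₂-z₁)²]
  = √[0² + (-7)² + (-3)²]
  = √[0 + 49 + 9]
  = √58
  ≈ 7.616

7.616


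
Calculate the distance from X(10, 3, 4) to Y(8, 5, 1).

d = √[(x₂-x₁)² + (y₂-y₁)² + (z₂-z₁)²]
  = √[(-2)² + 2² + (-3)²]
  = √[4 + 4 + 9]
  = √17
  ≈ 4.123

4.123


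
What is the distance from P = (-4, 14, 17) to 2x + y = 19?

distance = |a·x₀ + b·y₀ + c·z₀ - d| / √(a² + b² + c²)
  = |2·(-4) + 1·14 + 0·17 - 19| / √(2² + 1² + 0²)
  = |-8 + 14 + 0 - 19| / √(4 + 1 + 0)
  = |-13| / √5
  = 13 / 2.236
  ≈ 5.814

5.814


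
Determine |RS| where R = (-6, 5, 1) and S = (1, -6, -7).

d = √[(x₂-x₁)² + (y₂-y₁)² + (z₂-z₁)²]
  = √[7² + (-11)² + (-8)²]
  = √[49 + 121 + 64]
  = √234
  ≈ 15.3

15.3


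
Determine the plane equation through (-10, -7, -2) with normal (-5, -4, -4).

The plane through P with normal n = (a, b, c) satisfies n·(r - P) = 0,
i.e. ax + by + cz = a·x₀ + b·y₀ + c·z₀.
d = (-5)·(-10) + (-4)·(-7) + (-4)·(-2)
  = 50 + 28 + 8
  = 86
Equation: -5x - 4y - 4z = 86

-5x - 4y - 4z = 86


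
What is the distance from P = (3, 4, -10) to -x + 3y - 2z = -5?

distance = |a·x₀ + b·y₀ + c·z₀ - d| / √(a² + b² + c²)
  = |(-1)·3 + 3·4 + (-2)·(-10) - (-5)| / √((-1)² + 3² + (-2)²)
  = |-3 + 12 + 20 + 5| / √(1 + 9 + 4)
  = |34| / √14
  = 34 / 3.742
  ≈ 9.087

9.087


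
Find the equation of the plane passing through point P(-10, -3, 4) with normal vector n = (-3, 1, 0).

The plane through P with normal n = (a, b, c) satisfies n·(r - P) = 0,
i.e. ax + by + cz = a·x₀ + b·y₀ + c·z₀.
d = (-3)·(-10) + 1·(-3) + 0·4
  = 30 - 3 + 0
  = 27
Equation: -3x + y = 27

-3x + y = 27


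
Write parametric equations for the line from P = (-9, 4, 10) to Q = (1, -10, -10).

Direction vector d = Q - P = (1 + 9, -10 - 4, -10 - 10) = (10, -14, -20)
Parametric form r = P + t·d:
x = -9 + 10t, y = 4 - 14t, z = 10 - 20t

x = -9 + 10t, y = 4 - 14t, z = 10 - 20t


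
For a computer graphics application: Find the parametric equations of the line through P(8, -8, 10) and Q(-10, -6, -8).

Direction vector d = Q - P = (-10 - 8, -6 + 8, -8 - 10) = (-18, 2, -18)
Parametric form r = P + t·d:
x = 8 - 18t, y = -8 + 2t, z = 10 - 18t

x = 8 - 18t, y = -8 + 2t, z = 10 - 18t


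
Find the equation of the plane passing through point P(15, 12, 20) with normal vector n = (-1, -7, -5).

The plane through P with normal n = (a, b, c) satisfies n·(r - P) = 0,
i.e. ax + by + cz = a·x₀ + b·y₀ + c·z₀.
d = (-1)·15 + (-7)·12 + (-5)·20
  = -15 - 84 - 100
  = -199
Equation: -x - 7y - 5z = -199

-x - 7y - 5z = -199


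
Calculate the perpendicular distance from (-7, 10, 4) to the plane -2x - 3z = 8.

distance = |a·x₀ + b·y₀ + c·z₀ - d| / √(a² + b² + c²)
  = |(-2)·(-7) + 0·10 + (-3)·4 - 8| / √((-2)² + 0² + (-3)²)
  = |14 + 0 - 12 - 8| / √(4 + 0 + 9)
  = |-6| / √13
  = 6 / 3.606
  ≈ 1.664

1.664


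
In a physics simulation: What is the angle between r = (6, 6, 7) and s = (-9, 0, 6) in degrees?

r·s = 6·(-9) + 6·0 + 7·6 = -54 + 0 + 42 = -12
|r| = √(6² + 6² + 7²) = √121 ≈ 11
|s| = √((-9)² + 0² + 6²) = √117 ≈ 10.82
cos θ = (r·s)/(|r||s|) = -12/(11·10.82) ≈ -0.1009
θ = arccos(-0.1009) ≈ 95.79°

95.79°


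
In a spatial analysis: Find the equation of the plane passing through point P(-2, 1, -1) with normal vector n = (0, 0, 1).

The plane through P with normal n = (a, b, c) satisfies n·(r - P) = 0,
i.e. ax + by + cz = a·x₀ + b·y₀ + c·z₀.
d = 0·(-2) + 0·1 + 1·(-1)
  = 0 + 0 - 1
  = -1
Equation: z = -1

z = -1


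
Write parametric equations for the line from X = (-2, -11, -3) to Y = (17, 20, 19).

Direction vector d = Y - X = (17 + 2, 20 + 11, 19 + 3) = (19, 31, 22)
Parametric form r = X + t·d:
x = -2 + 19t, y = -11 + 31t, z = -3 + 22t

x = -2 + 19t, y = -11 + 31t, z = -3 + 22t


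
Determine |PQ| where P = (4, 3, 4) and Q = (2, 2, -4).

d = √[(x₂-x₁)² + (y₂-y₁)² + (z₂-z₁)²]
  = √[(-2)² + (-1)² + (-8)²]
  = √[4 + 1 + 64]
  = √69
  ≈ 8.307

8.307


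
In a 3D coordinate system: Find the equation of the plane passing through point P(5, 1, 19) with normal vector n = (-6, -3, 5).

The plane through P with normal n = (a, b, c) satisfies n·(r - P) = 0,
i.e. ax + by + cz = a·x₀ + b·y₀ + c·z₀.
d = (-6)·5 + (-3)·1 + 5·19
  = -30 - 3 + 95
  = 62
Equation: -6x - 3y + 5z = 62

-6x - 3y + 5z = 62


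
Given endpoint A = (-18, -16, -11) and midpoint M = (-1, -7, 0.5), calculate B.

B = 2M - A
  = (2·(-1) - (-18), 2·(-7) - (-16), 2·0.5 - (-11))
  = (-2 + 18, -14 + 16, 1 + 11)
  = (16, 2, 12)

(16, 2, 12)


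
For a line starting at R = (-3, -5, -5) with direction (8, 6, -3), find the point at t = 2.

P(t) = R + t·d
  = (-3 + 8·2, -5 + 6·2, -5 + (-3)·2)
  = (-3 + 16, -5 + 12, -5 - 6)
  = (13, 7, -11)

(13, 7, -11)


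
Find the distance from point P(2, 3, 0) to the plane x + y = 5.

distance = |a·x₀ + b·y₀ + c·z₀ - d| / √(a² + b² + c²)
  = |1·2 + 1·3 + 0·0 - 5| / √(1² + 1² + 0²)
  = |2 + 3 + 0 - 5| / √(1 + 1 + 0)
  = |0| / √2
  = 0 / 1.414
  ≈ 0

0


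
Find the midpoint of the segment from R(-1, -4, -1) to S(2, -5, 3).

M = ((x₁+x₂)/2, (y₁+y₂)/2, (z₁+z₂)/2)
  = ((-1 + 2)/2, (-4 - 5)/2, (-1 + 3)/2)
  = (1/2, -9/2, 2/2)
  = (0.5, -4.5, 1)

(0.5, -4.5, 1)


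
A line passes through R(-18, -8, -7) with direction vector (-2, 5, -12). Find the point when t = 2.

P(t) = R + t·d
  = (-18 + (-2)·2, -8 + 5·2, -7 + (-12)·2)
  = (-18 - 4, -8 + 10, -7 - 24)
  = (-22, 2, -31)

(-22, 2, -31)


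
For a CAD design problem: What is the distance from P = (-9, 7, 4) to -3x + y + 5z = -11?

distance = |a·x₀ + b·y₀ + c·z₀ - d| / √(a² + b² + c²)
  = |(-3)·(-9) + 1·7 + 5·4 - (-11)| / √((-3)² + 1² + 5²)
  = |27 + 7 + 20 + 11| / √(9 + 1 + 25)
  = |65| / √35
  = 65 / 5.916
  ≈ 10.99

10.99


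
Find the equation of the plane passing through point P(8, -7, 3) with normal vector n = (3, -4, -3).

The plane through P with normal n = (a, b, c) satisfies n·(r - P) = 0,
i.e. ax + by + cz = a·x₀ + b·y₀ + c·z₀.
d = 3·8 + (-4)·(-7) + (-3)·3
  = 24 + 28 - 9
  = 43
Equation: 3x - 4y - 3z = 43

3x - 4y - 3z = 43


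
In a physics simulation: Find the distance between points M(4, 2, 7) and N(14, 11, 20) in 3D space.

d = √[(x₂-x₁)² + (y₂-y₁)² + (z₂-z₁)²]
  = √[10² + 9² + 13²]
  = √[100 + 81 + 169]
  = √350
  ≈ 18.71

18.71


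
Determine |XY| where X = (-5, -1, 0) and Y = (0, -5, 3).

d = √[(x₂-x₁)² + (y₂-y₁)² + (z₂-z₁)²]
  = √[5² + (-4)² + 3²]
  = √[25 + 16 + 9]
  = √50
  ≈ 7.071

7.071


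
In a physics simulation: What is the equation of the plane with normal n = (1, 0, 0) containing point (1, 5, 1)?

The plane through P with normal n = (a, b, c) satisfies n·(r - P) = 0,
i.e. ax + by + cz = a·x₀ + b·y₀ + c·z₀.
d = 1·1 + 0·5 + 0·1
  = 1 + 0 + 0
  = 1
Equation: x = 1

x = 1


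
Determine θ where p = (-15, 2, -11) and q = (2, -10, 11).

p·q = (-15)·2 + 2·(-10) + (-11)·11 = -30 - 20 - 121 = -171
|p| = √((-15)² + 2² + (-11)²) = √350 ≈ 18.71
|q| = √(2² + (-10)² + 11²) = √225 ≈ 15
cos θ = (p·q)/(|p||q|) = -171/(18.71·15) ≈ -0.6094
θ = arccos(-0.6094) ≈ 127.5°

127.5°


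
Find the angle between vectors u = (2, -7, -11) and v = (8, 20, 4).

u·v = 2·8 + (-7)·20 + (-11)·4 = 16 - 140 - 44 = -168
|u| = √(2² + (-7)² + (-11)²) = √174 ≈ 13.19
|v| = √(8² + 20² + 4²) = √480 ≈ 21.91
cos θ = (u·v)/(|u||v|) = -168/(13.19·21.91) ≈ -0.5813
θ = arccos(-0.5813) ≈ 125.5°

125.5°


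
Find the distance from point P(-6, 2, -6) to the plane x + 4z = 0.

distance = |a·x₀ + b·y₀ + c·z₀ - d| / √(a² + b² + c²)
  = |1·(-6) + 0·2 + 4·(-6) - 0| / √(1² + 0² + 4²)
  = |-6 + 0 - 24 + 0| / √(1 + 0 + 16)
  = |-30| / √17
  = 30 / 4.123
  ≈ 7.276

7.276


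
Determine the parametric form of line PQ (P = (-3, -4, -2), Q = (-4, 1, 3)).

Direction vector d = Q - P = (-4 + 3, 1 + 4, 3 + 2) = (-1, 5, 5)
Parametric form r = P + t·d:
x = -3 - t, y = -4 + 5t, z = -2 + 5t

x = -3 - t, y = -4 + 5t, z = -2 + 5t


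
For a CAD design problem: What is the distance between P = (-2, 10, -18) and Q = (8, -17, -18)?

d = √[(x₂-x₁)² + (y₂-y₁)² + (z₂-z₁)²]
  = √[10² + (-27)² + 0²]
  = √[100 + 729 + 0]
  = √829
  ≈ 28.79

28.79


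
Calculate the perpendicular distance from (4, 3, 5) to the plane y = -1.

distance = |a·x₀ + b·y₀ + c·z₀ - d| / √(a² + b² + c²)
  = |0·4 + 1·3 + 0·5 - (-1)| / √(0² + 1² + 0²)
  = |0 + 3 + 0 + 1| / √(0 + 1 + 0)
  = |4| / √1
  = 4 / 1
  ≈ 4

4


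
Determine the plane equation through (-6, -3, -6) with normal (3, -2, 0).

The plane through P with normal n = (a, b, c) satisfies n·(r - P) = 0,
i.e. ax + by + cz = a·x₀ + b·y₀ + c·z₀.
d = 3·(-6) + (-2)·(-3) + 0·(-6)
  = -18 + 6 + 0
  = -12
Equation: 3x - 2y = -12

3x - 2y = -12


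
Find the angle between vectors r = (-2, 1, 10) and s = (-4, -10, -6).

r·s = (-2)·(-4) + 1·(-10) + 10·(-6) = 8 - 10 - 60 = -62
|r| = √((-2)² + 1² + 10²) = √105 ≈ 10.25
|s| = √((-4)² + (-10)² + (-6)²) = √152 ≈ 12.33
cos θ = (r·s)/(|r||s|) = -62/(10.25·12.33) ≈ -0.4908
θ = arccos(-0.4908) ≈ 119.4°

119.4°
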